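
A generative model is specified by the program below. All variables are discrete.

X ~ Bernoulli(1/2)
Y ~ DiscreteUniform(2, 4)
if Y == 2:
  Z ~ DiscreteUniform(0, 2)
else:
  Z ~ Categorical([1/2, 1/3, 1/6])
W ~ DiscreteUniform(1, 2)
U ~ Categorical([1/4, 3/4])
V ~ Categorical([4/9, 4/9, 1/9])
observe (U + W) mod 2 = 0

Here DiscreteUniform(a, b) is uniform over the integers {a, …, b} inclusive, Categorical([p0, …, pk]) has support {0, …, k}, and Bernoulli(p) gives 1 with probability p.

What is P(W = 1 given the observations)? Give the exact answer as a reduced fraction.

P(W = 1 | obs) = 3/4

Enumerate traces; 108 have nonzero weight after conditioning:
  (X=0, Y=2, Z=0, W=1, U=1, V=0) weight 1/108
  (X=0, Y=2, Z=0, W=1, U=1, V=1) weight 1/108
  (X=0, Y=2, Z=0, W=1, U=1, V=2) weight 1/432
  (X=0, Y=2, Z=0, W=2, U=0, V=0) weight 1/324
  (X=0, Y=2, Z=0, W=2, U=0, V=1) weight 1/324
  (X=0, Y=2, Z=0, W=2, U=0, V=2) weight 1/1296
  (X=0, Y=2, Z=1, W=1, U=1, V=0) weight 1/108
  (X=0, Y=2, Z=1, W=1, U=1, V=1) weight 1/108
  … 100 more
Group by W:
  weight(W=1) = 3/8
  weight(W=2) = 1/8
Total weight = 3/8 + 1/8 = 1/2
P(W=1 | obs) = 3/8 / 1/2 = 3/4
P(W=2 | obs) = 1/8 / 1/2 = 1/4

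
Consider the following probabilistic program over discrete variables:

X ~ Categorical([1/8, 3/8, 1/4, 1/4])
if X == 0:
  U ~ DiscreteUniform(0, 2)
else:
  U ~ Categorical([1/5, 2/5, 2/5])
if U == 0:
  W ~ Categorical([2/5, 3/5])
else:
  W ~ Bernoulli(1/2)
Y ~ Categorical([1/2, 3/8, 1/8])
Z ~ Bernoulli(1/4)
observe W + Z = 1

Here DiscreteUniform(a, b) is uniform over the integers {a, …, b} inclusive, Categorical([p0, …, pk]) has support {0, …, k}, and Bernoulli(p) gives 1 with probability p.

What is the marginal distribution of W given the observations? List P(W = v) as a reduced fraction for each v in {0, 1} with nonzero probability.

P(W=0) = 287/1226, P(W=1) = 939/1226

Enumerate traces; 72 have nonzero weight after conditioning:
  (X=0, U=0, W=0, Y=0, Z=1) weight 1/480
  (X=0, U=0, W=0, Y=1, Z=1) weight 1/640
  (X=0, U=0, W=0, Y=2, Z=1) weight 1/1920
  (X=0, U=0, W=1, Y=0, Z=0) weight 3/320
  (X=0, U=0, W=1, Y=1, Z=0) weight 9/1280
  (X=0, U=0, W=1, Y=2, Z=0) weight 3/1280
  (X=0, U=1, W=0, Y=0, Z=1) weight 1/384
  (X=0, U=1, W=0, Y=1, Z=1) weight 1/512
  … 64 more
Group by W:
  weight(W=0) = 287/2400
  weight(W=1) = 313/800
Total weight = 287/2400 + 313/800 = 613/1200
P(W=0 | obs) = 287/2400 / 613/1200 = 287/1226
P(W=1 | obs) = 313/800 / 613/1200 = 939/1226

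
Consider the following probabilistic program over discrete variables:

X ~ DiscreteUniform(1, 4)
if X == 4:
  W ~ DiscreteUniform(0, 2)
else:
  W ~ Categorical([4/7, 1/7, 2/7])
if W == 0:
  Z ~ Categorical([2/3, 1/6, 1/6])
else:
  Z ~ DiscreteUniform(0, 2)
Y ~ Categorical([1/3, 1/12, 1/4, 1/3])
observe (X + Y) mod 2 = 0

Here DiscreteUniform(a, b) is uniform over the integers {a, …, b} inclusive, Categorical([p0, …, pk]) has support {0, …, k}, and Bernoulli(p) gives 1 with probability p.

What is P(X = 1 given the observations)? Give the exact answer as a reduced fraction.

P(X = 1 | obs) = 5/24

Enumerate traces; 72 have nonzero weight after conditioning:
  (X=1, W=0, Z=0, Y=1) weight 1/126
  (X=1, W=0, Z=0, Y=3) weight 2/63
  (X=1, W=0, Z=1, Y=1) weight 1/504
  (X=1, W=0, Z=1, Y=3) weight 1/126
  (X=1, W=0, Z=2, Y=1) weight 1/504
  (X=1, W=0, Z=2, Y=3) weight 1/126
  (X=1, W=1, Z=0, Y=1) weight 1/1008
  (X=1, W=1, Z=0, Y=3) weight 1/252
  (X=2, W=0, Z=0, Y=0) weight 2/63
  (X=3, W=0, Z=0, Y=1) weight 1/126
  … 62 more
Group by X:
  weight(X=1) = 5/48
  weight(X=2) = 7/48
  weight(X=3) = 5/48
  weight(X=4) = 7/48
Total weight = 5/48 + 7/48 + 5/48 + 7/48 = 1/2
P(X=1 | obs) = 5/48 / 1/2 = 5/24
P(X=2 | obs) = 7/48 / 1/2 = 7/24
P(X=3 | obs) = 5/48 / 1/2 = 5/24
P(X=4 | obs) = 7/48 / 1/2 = 7/24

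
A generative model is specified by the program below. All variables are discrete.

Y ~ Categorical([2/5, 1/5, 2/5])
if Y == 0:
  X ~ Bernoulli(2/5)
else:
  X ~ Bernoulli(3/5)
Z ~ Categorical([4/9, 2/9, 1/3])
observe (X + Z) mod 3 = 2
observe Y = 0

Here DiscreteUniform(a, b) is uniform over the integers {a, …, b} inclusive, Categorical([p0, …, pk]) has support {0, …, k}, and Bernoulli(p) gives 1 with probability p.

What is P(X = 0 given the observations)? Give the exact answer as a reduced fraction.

Enumerate traces; 2 have nonzero weight after conditioning:
  (Y=0, X=0, Z=2) weight 2/25
  (Y=0, X=1, Z=1) weight 8/225
Group by X:
  weight(X=0) = 2/25
  weight(X=1) = 8/225
Total weight = 2/25 + 8/225 = 26/225
P(X=0 | obs) = 2/25 / 26/225 = 9/13
P(X=1 | obs) = 8/225 / 26/225 = 4/13

P(X = 0 | obs) = 9/13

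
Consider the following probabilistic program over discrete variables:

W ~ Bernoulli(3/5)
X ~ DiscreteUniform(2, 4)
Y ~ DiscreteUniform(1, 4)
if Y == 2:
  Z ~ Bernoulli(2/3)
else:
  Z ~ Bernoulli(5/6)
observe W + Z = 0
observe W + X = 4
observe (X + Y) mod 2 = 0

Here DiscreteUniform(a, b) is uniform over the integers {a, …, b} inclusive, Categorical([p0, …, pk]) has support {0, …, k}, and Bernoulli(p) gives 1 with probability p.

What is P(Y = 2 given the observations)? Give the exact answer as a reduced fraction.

Enumerate traces; 2 have nonzero weight after conditioning:
  (W=0, X=4, Y=2, Z=0) weight 1/90
  (W=0, X=4, Y=4, Z=0) weight 1/180
Group by Y:
  weight(Y=2) = 1/90
  weight(Y=4) = 1/180
Total weight = 1/90 + 1/180 = 1/60
P(Y=2 | obs) = 1/90 / 1/60 = 2/3
P(Y=4 | obs) = 1/180 / 1/60 = 1/3

P(Y = 2 | obs) = 2/3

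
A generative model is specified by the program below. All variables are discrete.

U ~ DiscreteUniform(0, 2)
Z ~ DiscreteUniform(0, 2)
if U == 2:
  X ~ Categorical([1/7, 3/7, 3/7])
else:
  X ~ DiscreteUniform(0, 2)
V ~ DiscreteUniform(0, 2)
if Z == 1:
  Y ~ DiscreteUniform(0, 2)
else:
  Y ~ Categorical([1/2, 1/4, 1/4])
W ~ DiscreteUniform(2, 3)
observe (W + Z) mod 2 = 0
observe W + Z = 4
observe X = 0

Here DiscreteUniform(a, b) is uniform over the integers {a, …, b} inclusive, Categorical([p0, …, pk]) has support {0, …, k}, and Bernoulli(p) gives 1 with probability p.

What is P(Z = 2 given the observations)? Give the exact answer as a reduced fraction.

Enumerate traces; 54 have nonzero weight after conditioning:
  (U=0, Z=1, X=0, V=0, Y=0, W=3) weight 1/486
  (U=0, Z=1, X=0, V=0, Y=1, W=3) weight 1/486
  (U=0, Z=1, X=0, V=0, Y=2, W=3) weight 1/486
  (U=0, Z=1, X=0, V=1, Y=0, W=3) weight 1/486
  (U=0, Z=1, X=0, V=1, Y=1, W=3) weight 1/486
  (U=0, Z=1, X=0, V=1, Y=2, W=3) weight 1/486
  (U=0, Z=1, X=0, V=2, Y=0, W=3) weight 1/486
  (U=0, Z=1, X=0, V=2, Y=1, W=3) weight 1/486
  (U=0, Z=2, X=0, V=0, Y=0, W=2) weight 1/324
  … 45 more
Group by Z:
  weight(Z=1) = 17/378
  weight(Z=2) = 17/378
Total weight = 17/378 + 17/378 = 17/189
P(Z=1 | obs) = 17/378 / 17/189 = 1/2
P(Z=2 | obs) = 17/378 / 17/189 = 1/2

P(Z = 2 | obs) = 1/2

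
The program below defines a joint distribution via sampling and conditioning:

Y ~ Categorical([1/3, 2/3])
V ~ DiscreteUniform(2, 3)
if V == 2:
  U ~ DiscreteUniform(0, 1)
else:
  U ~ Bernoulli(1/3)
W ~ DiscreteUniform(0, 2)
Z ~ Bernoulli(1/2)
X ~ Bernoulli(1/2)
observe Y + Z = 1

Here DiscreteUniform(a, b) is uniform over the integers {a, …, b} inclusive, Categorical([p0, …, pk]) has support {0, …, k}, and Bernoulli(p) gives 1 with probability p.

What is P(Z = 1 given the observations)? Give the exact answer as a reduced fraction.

P(Z = 1 | obs) = 1/3

Enumerate traces; 48 have nonzero weight after conditioning:
  (Y=0, V=2, U=0, W=0, Z=1, X=0) weight 1/144
  (Y=0, V=2, U=0, W=0, Z=1, X=1) weight 1/144
  (Y=0, V=2, U=0, W=1, Z=1, X=0) weight 1/144
  (Y=0, V=2, U=0, W=1, Z=1, X=1) weight 1/144
  (Y=0, V=2, U=0, W=2, Z=1, X=0) weight 1/144
  (Y=0, V=2, U=0, W=2, Z=1, X=1) weight 1/144
  (Y=0, V=2, U=1, W=0, Z=1, X=0) weight 1/144
  (Y=0, V=2, U=1, W=0, Z=1, X=1) weight 1/144
  (Y=1, V=2, U=0, W=0, Z=0, X=0) weight 1/72
  … 39 more
Group by Z:
  weight(Z=0) = 1/3
  weight(Z=1) = 1/6
Total weight = 1/3 + 1/6 = 1/2
P(Z=0 | obs) = 1/3 / 1/2 = 2/3
P(Z=1 | obs) = 1/6 / 1/2 = 1/3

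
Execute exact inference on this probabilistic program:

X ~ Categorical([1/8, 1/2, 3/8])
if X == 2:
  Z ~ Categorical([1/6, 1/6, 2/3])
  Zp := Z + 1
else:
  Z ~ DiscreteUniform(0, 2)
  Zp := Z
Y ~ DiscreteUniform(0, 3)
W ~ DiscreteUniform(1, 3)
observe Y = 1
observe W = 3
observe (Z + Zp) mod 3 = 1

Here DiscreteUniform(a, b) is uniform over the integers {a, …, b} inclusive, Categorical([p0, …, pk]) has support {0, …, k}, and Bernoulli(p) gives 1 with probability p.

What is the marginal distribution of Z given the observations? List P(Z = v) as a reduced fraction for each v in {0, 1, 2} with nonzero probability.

P(Z=0) = 3/13, P(Z=2) = 10/13

Enumerate traces; 3 have nonzero weight after conditioning:
  (X=0, Z=2, Y=1, W=3) weight 1/288
  (X=1, Z=2, Y=1, W=3) weight 1/72
  (X=2, Z=0, Y=1, W=3) weight 1/192
Group by Z:
  weight(Z=0) = 1/192
  weight(Z=2) = 5/288
Total weight = 1/192 + 5/288 = 13/576
P(Z=0 | obs) = 1/192 / 13/576 = 3/13
P(Z=2 | obs) = 5/288 / 13/576 = 10/13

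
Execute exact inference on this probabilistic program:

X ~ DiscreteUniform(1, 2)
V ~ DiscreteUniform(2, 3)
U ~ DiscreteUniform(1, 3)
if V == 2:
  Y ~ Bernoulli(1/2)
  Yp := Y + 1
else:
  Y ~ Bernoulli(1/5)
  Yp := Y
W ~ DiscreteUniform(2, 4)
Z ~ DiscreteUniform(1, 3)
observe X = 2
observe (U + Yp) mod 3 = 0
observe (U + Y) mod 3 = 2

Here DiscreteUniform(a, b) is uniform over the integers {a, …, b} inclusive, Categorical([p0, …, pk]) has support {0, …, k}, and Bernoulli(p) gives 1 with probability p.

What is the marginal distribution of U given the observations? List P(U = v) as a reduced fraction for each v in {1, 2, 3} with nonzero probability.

P(U=1) = 1/2, P(U=2) = 1/2

Enumerate traces; 18 have nonzero weight after conditioning:
  (X=2, V=2, U=1, Y=1, W=2, Z=1) weight 1/216
  (X=2, V=2, U=1, Y=1, W=2, Z=2) weight 1/216
  (X=2, V=2, U=1, Y=1, W=2, Z=3) weight 1/216
  (X=2, V=2, U=1, Y=1, W=3, Z=1) weight 1/216
  (X=2, V=2, U=1, Y=1, W=3, Z=2) weight 1/216
  (X=2, V=2, U=1, Y=1, W=3, Z=3) weight 1/216
  (X=2, V=2, U=1, Y=1, W=4, Z=1) weight 1/216
  (X=2, V=2, U=1, Y=1, W=4, Z=2) weight 1/216
  (X=2, V=2, U=2, Y=0, W=2, Z=1) weight 1/216
  … 9 more
Group by U:
  weight(U=1) = 1/24
  weight(U=2) = 1/24
Total weight = 1/24 + 1/24 = 1/12
P(U=1 | obs) = 1/24 / 1/12 = 1/2
P(U=2 | obs) = 1/24 / 1/12 = 1/2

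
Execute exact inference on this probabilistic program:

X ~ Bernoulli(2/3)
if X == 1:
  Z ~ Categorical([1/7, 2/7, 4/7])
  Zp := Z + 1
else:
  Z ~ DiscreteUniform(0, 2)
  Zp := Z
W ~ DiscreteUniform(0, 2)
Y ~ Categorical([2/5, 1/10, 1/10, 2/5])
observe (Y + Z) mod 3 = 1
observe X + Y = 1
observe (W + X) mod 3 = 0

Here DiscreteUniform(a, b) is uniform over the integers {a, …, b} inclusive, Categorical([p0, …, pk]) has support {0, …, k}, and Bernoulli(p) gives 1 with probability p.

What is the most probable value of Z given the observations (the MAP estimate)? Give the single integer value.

argmax_v P(Z = v | obs) = 1

Enumerate traces; 2 have nonzero weight after conditioning:
  (X=0, Z=0, W=0, Y=1) weight 1/270
  (X=1, Z=1, W=2, Y=0) weight 8/315
Group by Z:
  weight(Z=0) = 1/270
  weight(Z=1) = 8/315
Total weight = 1/270 + 8/315 = 11/378
P(Z=0 | obs) = 1/270 / 11/378 = 7/55
P(Z=1 | obs) = 8/315 / 11/378 = 48/55
argmax = 1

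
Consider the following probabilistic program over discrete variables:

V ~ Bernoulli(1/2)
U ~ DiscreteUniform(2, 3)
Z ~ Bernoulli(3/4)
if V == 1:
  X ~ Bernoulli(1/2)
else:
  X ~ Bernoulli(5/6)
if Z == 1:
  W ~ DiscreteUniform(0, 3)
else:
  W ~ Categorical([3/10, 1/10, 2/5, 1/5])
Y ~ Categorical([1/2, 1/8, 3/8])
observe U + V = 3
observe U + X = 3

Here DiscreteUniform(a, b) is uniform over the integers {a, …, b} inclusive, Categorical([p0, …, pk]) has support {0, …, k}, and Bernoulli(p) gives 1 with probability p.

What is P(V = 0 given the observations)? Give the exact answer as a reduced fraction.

P(V = 0 | obs) = 1/4

Enumerate traces; 48 have nonzero weight after conditioning:
  (V=0, U=3, Z=0, X=0, W=0, Y=0) weight 1/640
  (V=0, U=3, Z=0, X=0, W=0, Y=1) weight 1/2560
  (V=0, U=3, Z=0, X=0, W=0, Y=2) weight 3/2560
  (V=0, U=3, Z=0, X=0, W=1, Y=0) weight 1/1920
  (V=0, U=3, Z=0, X=0, W=1, Y=1) weight 1/7680
  (V=0, U=3, Z=0, X=0, W=1, Y=2) weight 1/2560
  (V=0, U=3, Z=0, X=0, W=2, Y=0) weight 1/480
  (V=0, U=3, Z=0, X=0, W=2, Y=1) weight 1/1920
  (V=1, U=2, Z=0, X=1, W=0, Y=0) weight 3/640
  … 39 more
Group by V:
  weight(V=0) = 1/24
  weight(V=1) = 1/8
Total weight = 1/24 + 1/8 = 1/6
P(V=0 | obs) = 1/24 / 1/6 = 1/4
P(V=1 | obs) = 1/8 / 1/6 = 3/4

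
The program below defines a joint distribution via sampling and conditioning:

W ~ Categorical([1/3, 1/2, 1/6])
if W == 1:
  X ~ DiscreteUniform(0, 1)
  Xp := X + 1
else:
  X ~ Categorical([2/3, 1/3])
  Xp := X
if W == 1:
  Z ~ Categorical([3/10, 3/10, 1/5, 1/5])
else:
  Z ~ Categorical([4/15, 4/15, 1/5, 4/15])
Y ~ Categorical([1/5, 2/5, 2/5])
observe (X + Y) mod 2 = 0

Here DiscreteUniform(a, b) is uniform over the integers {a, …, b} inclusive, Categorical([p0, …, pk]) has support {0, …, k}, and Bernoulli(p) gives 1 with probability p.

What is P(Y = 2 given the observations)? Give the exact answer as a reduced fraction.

Enumerate traces; 36 have nonzero weight after conditioning:
  (W=0, X=0, Z=0, Y=0) weight 8/675
  (W=0, X=0, Z=0, Y=2) weight 16/675
  (W=0, X=0, Z=1, Y=0) weight 8/675
  (W=0, X=0, Z=1, Y=2) weight 16/675
  (W=0, X=0, Z=2, Y=0) weight 2/225
  (W=0, X=0, Z=2, Y=2) weight 4/225
  (W=0, X=0, Z=3, Y=0) weight 8/675
  (W=0, X=0, Z=3, Y=2) weight 16/675
  (W=0, X=1, Z=0, Y=1) weight 8/675
  … 27 more
Group by Y:
  weight(Y=0) = 7/60
  weight(Y=1) = 1/6
  weight(Y=2) = 7/30
Total weight = 7/60 + 1/6 + 7/30 = 31/60
P(Y=0 | obs) = 7/60 / 31/60 = 7/31
P(Y=1 | obs) = 1/6 / 31/60 = 10/31
P(Y=2 | obs) = 7/30 / 31/60 = 14/31

P(Y = 2 | obs) = 14/31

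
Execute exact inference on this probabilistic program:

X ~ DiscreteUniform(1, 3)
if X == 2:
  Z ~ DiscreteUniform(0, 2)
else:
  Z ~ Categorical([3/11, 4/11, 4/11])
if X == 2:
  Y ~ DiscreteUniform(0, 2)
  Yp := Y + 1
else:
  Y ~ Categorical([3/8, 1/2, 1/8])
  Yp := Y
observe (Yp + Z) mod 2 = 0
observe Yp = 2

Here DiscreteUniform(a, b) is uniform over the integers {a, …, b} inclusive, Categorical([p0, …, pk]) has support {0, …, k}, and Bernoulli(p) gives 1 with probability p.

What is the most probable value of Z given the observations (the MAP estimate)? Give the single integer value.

Enumerate traces; 6 have nonzero weight after conditioning:
  (X=1, Z=0, Y=2) weight 1/88
  (X=1, Z=2, Y=2) weight 1/66
  (X=2, Z=0, Y=1) weight 1/27
  (X=2, Z=2, Y=1) weight 1/27
  (X=3, Z=0, Y=2) weight 1/88
  (X=3, Z=2, Y=2) weight 1/66
Group by Z:
  weight(Z=0) = 71/1188
  weight(Z=2) = 20/297
Total weight = 71/1188 + 20/297 = 151/1188
P(Z=0 | obs) = 71/1188 / 151/1188 = 71/151
P(Z=2 | obs) = 20/297 / 151/1188 = 80/151
argmax = 2

argmax_v P(Z = v | obs) = 2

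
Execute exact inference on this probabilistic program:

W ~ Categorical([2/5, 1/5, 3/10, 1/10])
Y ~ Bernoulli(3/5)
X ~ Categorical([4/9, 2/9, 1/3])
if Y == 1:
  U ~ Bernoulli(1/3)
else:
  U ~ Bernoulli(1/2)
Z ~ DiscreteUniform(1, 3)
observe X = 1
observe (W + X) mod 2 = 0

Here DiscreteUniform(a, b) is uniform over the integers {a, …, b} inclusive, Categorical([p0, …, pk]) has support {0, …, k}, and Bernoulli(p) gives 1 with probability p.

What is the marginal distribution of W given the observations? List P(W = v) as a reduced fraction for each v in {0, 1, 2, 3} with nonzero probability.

Enumerate traces; 24 have nonzero weight after conditioning:
  (W=1, Y=0, X=1, U=0, Z=1) weight 2/675
  (W=1, Y=0, X=1, U=0, Z=2) weight 2/675
  (W=1, Y=0, X=1, U=0, Z=3) weight 2/675
  (W=1, Y=0, X=1, U=1, Z=1) weight 2/675
  (W=1, Y=0, X=1, U=1, Z=2) weight 2/675
  (W=1, Y=0, X=1, U=1, Z=3) weight 2/675
  (W=1, Y=1, X=1, U=0, Z=1) weight 4/675
  (W=1, Y=1, X=1, U=0, Z=2) weight 4/675
  (W=3, Y=0, X=1, U=0, Z=1) weight 1/675
  … 15 more
Group by W:
  weight(W=1) = 2/45
  weight(W=3) = 1/45
Total weight = 2/45 + 1/45 = 1/15
P(W=1 | obs) = 2/45 / 1/15 = 2/3
P(W=3 | obs) = 1/45 / 1/15 = 1/3

P(W=1) = 2/3, P(W=3) = 1/3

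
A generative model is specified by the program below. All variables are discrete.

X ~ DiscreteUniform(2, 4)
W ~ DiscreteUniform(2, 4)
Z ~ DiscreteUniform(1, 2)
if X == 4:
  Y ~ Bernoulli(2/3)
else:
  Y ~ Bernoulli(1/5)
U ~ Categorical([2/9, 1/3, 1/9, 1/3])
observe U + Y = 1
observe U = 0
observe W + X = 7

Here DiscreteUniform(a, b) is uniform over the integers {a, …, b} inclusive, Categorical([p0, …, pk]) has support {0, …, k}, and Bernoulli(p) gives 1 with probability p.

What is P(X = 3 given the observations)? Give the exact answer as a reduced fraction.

P(X = 3 | obs) = 3/13

Enumerate traces; 4 have nonzero weight after conditioning:
  (X=3, W=4, Z=1, Y=1, U=0) weight 1/405
  (X=3, W=4, Z=2, Y=1, U=0) weight 1/405
  (X=4, W=3, Z=1, Y=1, U=0) weight 2/243
  (X=4, W=3, Z=2, Y=1, U=0) weight 2/243
Group by X:
  weight(X=3) = 2/405
  weight(X=4) = 4/243
Total weight = 2/405 + 4/243 = 26/1215
P(X=3 | obs) = 2/405 / 26/1215 = 3/13
P(X=4 | obs) = 4/243 / 26/1215 = 10/13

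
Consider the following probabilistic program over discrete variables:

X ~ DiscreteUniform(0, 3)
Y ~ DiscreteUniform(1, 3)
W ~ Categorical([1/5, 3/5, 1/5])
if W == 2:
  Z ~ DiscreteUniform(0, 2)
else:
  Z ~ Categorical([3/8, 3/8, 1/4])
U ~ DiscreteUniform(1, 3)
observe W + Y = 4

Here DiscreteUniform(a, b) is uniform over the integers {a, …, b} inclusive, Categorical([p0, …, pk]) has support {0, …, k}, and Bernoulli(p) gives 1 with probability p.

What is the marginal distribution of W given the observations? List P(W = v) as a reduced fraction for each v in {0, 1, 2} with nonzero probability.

P(W=1) = 3/4, P(W=2) = 1/4

Enumerate traces; 72 have nonzero weight after conditioning:
  (X=0, Y=2, W=2, Z=0, U=1) weight 1/540
  (X=0, Y=2, W=2, Z=0, U=2) weight 1/540
  (X=0, Y=2, W=2, Z=0, U=3) weight 1/540
  (X=0, Y=2, W=2, Z=1, U=1) weight 1/540
  (X=0, Y=2, W=2, Z=1, U=2) weight 1/540
  (X=0, Y=2, W=2, Z=1, U=3) weight 1/540
  (X=0, Y=2, W=2, Z=2, U=1) weight 1/540
  (X=0, Y=2, W=2, Z=2, U=2) weight 1/540
  (X=0, Y=3, W=1, Z=0, U=1) weight 1/160
  … 63 more
Group by W:
  weight(W=1) = 1/5
  weight(W=2) = 1/15
Total weight = 1/5 + 1/15 = 4/15
P(W=1 | obs) = 1/5 / 4/15 = 3/4
P(W=2 | obs) = 1/15 / 4/15 = 1/4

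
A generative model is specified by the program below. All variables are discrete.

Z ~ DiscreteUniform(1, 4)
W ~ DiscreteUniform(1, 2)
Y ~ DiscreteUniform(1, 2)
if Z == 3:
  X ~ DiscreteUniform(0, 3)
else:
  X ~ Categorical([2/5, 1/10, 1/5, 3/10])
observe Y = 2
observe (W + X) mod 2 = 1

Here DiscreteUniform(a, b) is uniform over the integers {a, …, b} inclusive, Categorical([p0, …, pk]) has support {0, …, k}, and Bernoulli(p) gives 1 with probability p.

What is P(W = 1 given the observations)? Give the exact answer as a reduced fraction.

P(W = 1 | obs) = 23/40

Enumerate traces; 16 have nonzero weight after conditioning:
  (Z=1, W=1, Y=2, X=0) weight 1/40
  (Z=1, W=1, Y=2, X=2) weight 1/80
  (Z=1, W=2, Y=2, X=1) weight 1/160
  (Z=1, W=2, Y=2, X=3) weight 3/160
  (Z=2, W=1, Y=2, X=0) weight 1/40
  (Z=2, W=1, Y=2, X=2) weight 1/80
  (Z=2, W=2, Y=2, X=1) weight 1/160
  (Z=2, W=2, Y=2, X=3) weight 3/160
  … 8 more
Group by W:
  weight(W=1) = 23/160
  weight(W=2) = 17/160
Total weight = 23/160 + 17/160 = 1/4
P(W=1 | obs) = 23/160 / 1/4 = 23/40
P(W=2 | obs) = 17/160 / 1/4 = 17/40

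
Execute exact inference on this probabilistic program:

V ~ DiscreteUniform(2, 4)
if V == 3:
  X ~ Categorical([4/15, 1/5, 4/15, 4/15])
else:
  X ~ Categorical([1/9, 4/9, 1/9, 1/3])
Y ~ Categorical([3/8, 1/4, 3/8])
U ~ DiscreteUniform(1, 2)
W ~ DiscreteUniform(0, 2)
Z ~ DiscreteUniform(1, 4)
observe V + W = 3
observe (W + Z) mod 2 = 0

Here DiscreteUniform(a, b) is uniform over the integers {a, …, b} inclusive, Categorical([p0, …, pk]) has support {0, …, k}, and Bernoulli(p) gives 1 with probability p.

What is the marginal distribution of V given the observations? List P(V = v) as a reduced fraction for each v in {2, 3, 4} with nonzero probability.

Enumerate traces; 96 have nonzero weight after conditioning:
  (V=2, X=0, Y=0, U=1, W=1, Z=1) weight 1/1728
  (V=2, X=0, Y=0, U=1, W=1, Z=3) weight 1/1728
  (V=2, X=0, Y=0, U=2, W=1, Z=1) weight 1/1728
  (V=2, X=0, Y=0, U=2, W=1, Z=3) weight 1/1728
  (V=2, X=0, Y=1, U=1, W=1, Z=1) weight 1/2592
  (V=2, X=0, Y=1, U=1, W=1, Z=3) weight 1/2592
  (V=2, X=0, Y=1, U=2, W=1, Z=1) weight 1/2592
  (V=2, X=0, Y=1, U=2, W=1, Z=3) weight 1/2592
  (V=3, X=0, Y=0, U=1, W=0, Z=2) weight 1/720
  … 87 more
Group by V:
  weight(V=2) = 1/18
  weight(V=3) = 1/18
Total weight = 1/18 + 1/18 = 1/9
P(V=2 | obs) = 1/18 / 1/9 = 1/2
P(V=3 | obs) = 1/18 / 1/9 = 1/2

P(V=2) = 1/2, P(V=3) = 1/2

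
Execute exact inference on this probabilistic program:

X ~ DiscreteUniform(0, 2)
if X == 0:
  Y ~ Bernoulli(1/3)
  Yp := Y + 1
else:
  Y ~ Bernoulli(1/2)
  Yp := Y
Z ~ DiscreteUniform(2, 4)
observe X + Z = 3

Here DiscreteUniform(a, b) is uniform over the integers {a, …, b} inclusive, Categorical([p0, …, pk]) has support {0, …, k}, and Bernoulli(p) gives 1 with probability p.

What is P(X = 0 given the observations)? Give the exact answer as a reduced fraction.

Enumerate traces; 4 have nonzero weight after conditioning:
  (X=0, Y=0, Z=3) weight 2/27
  (X=0, Y=1, Z=3) weight 1/27
  (X=1, Y=0, Z=2) weight 1/18
  (X=1, Y=1, Z=2) weight 1/18
Group by X:
  weight(X=0) = 1/9
  weight(X=1) = 1/9
Total weight = 1/9 + 1/9 = 2/9
P(X=0 | obs) = 1/9 / 2/9 = 1/2
P(X=1 | obs) = 1/9 / 2/9 = 1/2

P(X = 0 | obs) = 1/2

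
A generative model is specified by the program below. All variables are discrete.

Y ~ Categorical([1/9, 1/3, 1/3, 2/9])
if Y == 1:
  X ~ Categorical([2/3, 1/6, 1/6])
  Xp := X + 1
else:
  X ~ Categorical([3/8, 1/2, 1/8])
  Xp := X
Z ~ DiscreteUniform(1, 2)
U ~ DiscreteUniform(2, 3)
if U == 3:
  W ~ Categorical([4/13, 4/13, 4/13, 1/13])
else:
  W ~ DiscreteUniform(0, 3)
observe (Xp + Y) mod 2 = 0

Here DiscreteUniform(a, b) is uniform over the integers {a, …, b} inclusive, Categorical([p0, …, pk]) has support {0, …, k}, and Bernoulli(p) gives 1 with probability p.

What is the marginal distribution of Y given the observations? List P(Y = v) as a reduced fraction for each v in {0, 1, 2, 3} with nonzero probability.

P(Y=0) = 1/11, P(Y=1) = 5/11, P(Y=2) = 3/11, P(Y=3) = 2/11

Enumerate traces; 112 have nonzero weight after conditioning:
  (Y=0, X=0, Z=1, U=2, W=0) weight 1/384
  (Y=0, X=0, Z=1, U=2, W=1) weight 1/384
  (Y=0, X=0, Z=1, U=2, W=2) weight 1/384
  (Y=0, X=0, Z=1, U=2, W=3) weight 1/384
  (Y=0, X=0, Z=1, U=3, W=0) weight 1/312
  (Y=0, X=0, Z=1, U=3, W=1) weight 1/312
  (Y=0, X=0, Z=1, U=3, W=2) weight 1/312
  (Y=0, X=0, Z=1, U=3, W=3) weight 1/1248
  (Y=1, X=0, Z=1, U=2, W=0) weight 1/72
  (Y=2, X=0, Z=1, U=2, W=0) weight 1/128
  … 102 more
Group by Y:
  weight(Y=0) = 1/18
  weight(Y=1) = 5/18
  weight(Y=2) = 1/6
  weight(Y=3) = 1/9
Total weight = 1/18 + 5/18 + 1/6 + 1/9 = 11/18
P(Y=0 | obs) = 1/18 / 11/18 = 1/11
P(Y=1 | obs) = 5/18 / 11/18 = 5/11
P(Y=2 | obs) = 1/6 / 11/18 = 3/11
P(Y=3 | obs) = 1/9 / 11/18 = 2/11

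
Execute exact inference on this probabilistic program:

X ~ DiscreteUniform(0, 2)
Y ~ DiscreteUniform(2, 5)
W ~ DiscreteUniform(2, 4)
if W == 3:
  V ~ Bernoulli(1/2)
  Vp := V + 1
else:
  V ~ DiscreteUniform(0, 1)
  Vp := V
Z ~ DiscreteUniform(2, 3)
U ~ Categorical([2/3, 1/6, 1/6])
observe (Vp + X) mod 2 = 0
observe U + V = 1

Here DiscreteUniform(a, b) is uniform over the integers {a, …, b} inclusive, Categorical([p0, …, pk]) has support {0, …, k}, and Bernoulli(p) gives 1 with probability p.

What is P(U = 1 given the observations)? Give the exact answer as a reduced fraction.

Enumerate traces; 72 have nonzero weight after conditioning:
  (X=0, Y=2, W=2, V=0, Z=2, U=1) weight 1/864
  (X=0, Y=2, W=2, V=0, Z=3, U=1) weight 1/864
  (X=0, Y=2, W=3, V=1, Z=2, U=0) weight 1/216
  (X=0, Y=2, W=3, V=1, Z=3, U=0) weight 1/216
  (X=0, Y=2, W=4, V=0, Z=2, U=1) weight 1/864
  (X=0, Y=2, W=4, V=0, Z=3, U=1) weight 1/864
  (X=0, Y=3, W=2, V=0, Z=2, U=1) weight 1/864
  (X=0, Y=3, W=2, V=0, Z=3, U=1) weight 1/864
  … 64 more
Group by U:
  weight(U=0) = 4/27
  weight(U=1) = 5/108
Total weight = 4/27 + 5/108 = 7/36
P(U=0 | obs) = 4/27 / 7/36 = 16/21
P(U=1 | obs) = 5/108 / 7/36 = 5/21

P(U = 1 | obs) = 5/21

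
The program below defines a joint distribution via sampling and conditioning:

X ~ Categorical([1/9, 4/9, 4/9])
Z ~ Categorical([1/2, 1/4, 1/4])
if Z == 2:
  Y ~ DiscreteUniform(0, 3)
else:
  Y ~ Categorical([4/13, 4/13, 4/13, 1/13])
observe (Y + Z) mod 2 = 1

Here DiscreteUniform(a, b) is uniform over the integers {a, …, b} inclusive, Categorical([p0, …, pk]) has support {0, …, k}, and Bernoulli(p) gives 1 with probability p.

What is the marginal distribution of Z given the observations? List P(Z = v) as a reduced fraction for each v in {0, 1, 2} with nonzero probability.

P(Z=0) = 20/49, P(Z=1) = 16/49, P(Z=2) = 13/49

Enumerate traces; 18 have nonzero weight after conditioning:
  (X=0, Z=0, Y=1) weight 2/117
  (X=0, Z=0, Y=3) weight 1/234
  (X=0, Z=1, Y=0) weight 1/117
  (X=0, Z=1, Y=2) weight 1/117
  (X=0, Z=2, Y=1) weight 1/144
  (X=0, Z=2, Y=3) weight 1/144
  (X=1, Z=0, Y=1) weight 8/117
  (X=1, Z=0, Y=3) weight 2/117
  … 10 more
Group by Z:
  weight(Z=0) = 5/26
  weight(Z=1) = 2/13
  weight(Z=2) = 1/8
Total weight = 5/26 + 2/13 + 1/8 = 49/104
P(Z=0 | obs) = 5/26 / 49/104 = 20/49
P(Z=1 | obs) = 2/13 / 49/104 = 16/49
P(Z=2 | obs) = 1/8 / 49/104 = 13/49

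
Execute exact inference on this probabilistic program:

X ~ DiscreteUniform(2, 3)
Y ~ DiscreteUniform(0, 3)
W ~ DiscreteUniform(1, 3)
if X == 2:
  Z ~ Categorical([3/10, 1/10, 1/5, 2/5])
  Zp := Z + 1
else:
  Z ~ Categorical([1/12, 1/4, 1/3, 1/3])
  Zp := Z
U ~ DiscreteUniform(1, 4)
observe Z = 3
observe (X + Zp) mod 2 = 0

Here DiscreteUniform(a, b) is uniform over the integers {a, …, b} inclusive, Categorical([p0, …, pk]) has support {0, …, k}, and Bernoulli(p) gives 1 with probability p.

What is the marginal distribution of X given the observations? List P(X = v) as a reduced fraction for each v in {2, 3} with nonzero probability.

P(X=2) = 6/11, P(X=3) = 5/11

Enumerate traces; 96 have nonzero weight after conditioning:
  (X=2, Y=0, W=1, Z=3, U=1) weight 1/240
  (X=2, Y=0, W=1, Z=3, U=2) weight 1/240
  (X=2, Y=0, W=1, Z=3, U=3) weight 1/240
  (X=2, Y=0, W=1, Z=3, U=4) weight 1/240
  (X=2, Y=0, W=2, Z=3, U=1) weight 1/240
  (X=2, Y=0, W=2, Z=3, U=2) weight 1/240
  (X=2, Y=0, W=2, Z=3, U=3) weight 1/240
  (X=2, Y=0, W=2, Z=3, U=4) weight 1/240
  (X=3, Y=0, W=1, Z=3, U=1) weight 1/288
  … 87 more
Group by X:
  weight(X=2) = 1/5
  weight(X=3) = 1/6
Total weight = 1/5 + 1/6 = 11/30
P(X=2 | obs) = 1/5 / 11/30 = 6/11
P(X=3 | obs) = 1/6 / 11/30 = 5/11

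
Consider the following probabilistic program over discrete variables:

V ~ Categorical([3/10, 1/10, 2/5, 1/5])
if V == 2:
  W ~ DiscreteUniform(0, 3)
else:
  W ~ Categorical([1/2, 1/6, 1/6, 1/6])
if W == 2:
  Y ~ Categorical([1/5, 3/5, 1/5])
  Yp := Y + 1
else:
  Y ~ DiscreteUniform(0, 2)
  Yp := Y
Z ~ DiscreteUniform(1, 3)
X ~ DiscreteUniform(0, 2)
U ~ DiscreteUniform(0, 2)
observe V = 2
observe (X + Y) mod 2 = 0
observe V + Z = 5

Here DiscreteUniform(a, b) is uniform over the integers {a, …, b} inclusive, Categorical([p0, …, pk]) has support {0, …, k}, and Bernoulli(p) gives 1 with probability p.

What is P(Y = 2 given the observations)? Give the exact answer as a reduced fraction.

Enumerate traces; 60 have nonzero weight after conditioning:
  (V=2, W=0, Y=0, Z=3, X=0, U=0) weight 1/810
  (V=2, W=0, Y=0, Z=3, X=0, U=1) weight 1/810
  (V=2, W=0, Y=0, Z=3, X=0, U=2) weight 1/810
  (V=2, W=0, Y=0, Z=3, X=2, U=0) weight 1/810
  (V=2, W=0, Y=0, Z=3, X=2, U=1) weight 1/810
  (V=2, W=0, Y=0, Z=3, X=2, U=2) weight 1/810
  (V=2, W=0, Y=1, Z=3, X=1, U=0) weight 1/810
  (V=2, W=0, Y=1, Z=3, X=1, U=1) weight 1/810
  (V=2, W=0, Y=2, Z=3, X=0, U=0) weight 1/810
  … 51 more
Group by Y:
  weight(Y=0) = 2/75
  weight(Y=1) = 4/225
  weight(Y=2) = 2/75
Total weight = 2/75 + 4/225 + 2/75 = 16/225
P(Y=0 | obs) = 2/75 / 16/225 = 3/8
P(Y=1 | obs) = 4/225 / 16/225 = 1/4
P(Y=2 | obs) = 2/75 / 16/225 = 3/8

P(Y = 2 | obs) = 3/8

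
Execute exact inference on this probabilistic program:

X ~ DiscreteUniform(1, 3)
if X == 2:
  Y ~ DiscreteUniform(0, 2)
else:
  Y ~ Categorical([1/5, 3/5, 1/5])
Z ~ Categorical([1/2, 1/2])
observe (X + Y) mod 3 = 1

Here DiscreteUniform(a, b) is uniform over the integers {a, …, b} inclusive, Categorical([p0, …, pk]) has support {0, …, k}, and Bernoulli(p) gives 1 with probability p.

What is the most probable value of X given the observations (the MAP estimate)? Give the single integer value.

argmax_v P(X = v | obs) = 3

Enumerate traces; 6 have nonzero weight after conditioning:
  (X=1, Y=0, Z=0) weight 1/30
  (X=1, Y=0, Z=1) weight 1/30
  (X=2, Y=2, Z=0) weight 1/18
  (X=2, Y=2, Z=1) weight 1/18
  (X=3, Y=1, Z=0) weight 1/10
  (X=3, Y=1, Z=1) weight 1/10
Group by X:
  weight(X=1) = 1/15
  weight(X=2) = 1/9
  weight(X=3) = 1/5
Total weight = 1/15 + 1/9 + 1/5 = 17/45
P(X=1 | obs) = 1/15 / 17/45 = 3/17
P(X=2 | obs) = 1/9 / 17/45 = 5/17
P(X=3 | obs) = 1/5 / 17/45 = 9/17
argmax = 3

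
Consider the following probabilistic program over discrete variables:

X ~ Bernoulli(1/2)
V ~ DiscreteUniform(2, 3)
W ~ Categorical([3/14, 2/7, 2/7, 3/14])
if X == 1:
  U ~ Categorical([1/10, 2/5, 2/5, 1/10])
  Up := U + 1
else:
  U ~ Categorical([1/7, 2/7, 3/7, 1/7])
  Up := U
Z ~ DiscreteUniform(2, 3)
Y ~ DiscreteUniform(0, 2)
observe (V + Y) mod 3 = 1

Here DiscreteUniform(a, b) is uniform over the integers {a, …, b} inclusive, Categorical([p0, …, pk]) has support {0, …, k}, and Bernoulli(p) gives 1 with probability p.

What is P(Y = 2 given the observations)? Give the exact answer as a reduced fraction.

P(Y = 2 | obs) = 1/2

Enumerate traces; 128 have nonzero weight after conditioning:
  (X=0, V=2, W=0, U=0, Z=2, Y=2) weight 1/784
  (X=0, V=2, W=0, U=0, Z=3, Y=2) weight 1/784
  (X=0, V=2, W=0, U=1, Z=2, Y=2) weight 1/392
  (X=0, V=2, W=0, U=1, Z=3, Y=2) weight 1/392
  (X=0, V=2, W=0, U=2, Z=2, Y=2) weight 3/784
  (X=0, V=2, W=0, U=2, Z=3, Y=2) weight 3/784
  (X=0, V=2, W=0, U=3, Z=2, Y=2) weight 1/784
  (X=0, V=2, W=0, U=3, Z=3, Y=2) weight 1/784
  (X=0, V=3, W=0, U=0, Z=2, Y=1) weight 1/784
  … 119 more
Group by Y:
  weight(Y=1) = 1/6
  weight(Y=2) = 1/6
Total weight = 1/6 + 1/6 = 1/3
P(Y=1 | obs) = 1/6 / 1/3 = 1/2
P(Y=2 | obs) = 1/6 / 1/3 = 1/2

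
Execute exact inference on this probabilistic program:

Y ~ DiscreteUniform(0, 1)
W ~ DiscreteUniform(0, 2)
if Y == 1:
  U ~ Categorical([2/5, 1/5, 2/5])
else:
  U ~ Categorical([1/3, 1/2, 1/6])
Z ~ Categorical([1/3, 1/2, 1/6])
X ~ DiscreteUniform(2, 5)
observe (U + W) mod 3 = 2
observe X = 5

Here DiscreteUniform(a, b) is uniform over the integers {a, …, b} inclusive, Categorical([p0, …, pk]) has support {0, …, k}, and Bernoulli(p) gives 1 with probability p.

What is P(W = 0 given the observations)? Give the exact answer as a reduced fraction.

Enumerate traces; 18 have nonzero weight after conditioning:
  (Y=0, W=0, U=2, Z=0, X=5) weight 1/432
  (Y=0, W=0, U=2, Z=1, X=5) weight 1/288
  (Y=0, W=0, U=2, Z=2, X=5) weight 1/864
  (Y=0, W=1, U=1, Z=0, X=5) weight 1/144
  (Y=0, W=1, U=1, Z=1, X=5) weight 1/96
  (Y=0, W=1, U=1, Z=2, X=5) weight 1/288
  (Y=0, W=2, U=0, Z=0, X=5) weight 1/216
  (Y=0, W=2, U=0, Z=1, X=5) weight 1/144
  … 10 more
Group by W:
  weight(W=0) = 17/720
  weight(W=1) = 7/240
  weight(W=2) = 11/360
Total weight = 17/720 + 7/240 + 11/360 = 1/12
P(W=0 | obs) = 17/720 / 1/12 = 17/60
P(W=1 | obs) = 7/240 / 1/12 = 7/20
P(W=2 | obs) = 11/360 / 1/12 = 11/30

P(W = 0 | obs) = 17/60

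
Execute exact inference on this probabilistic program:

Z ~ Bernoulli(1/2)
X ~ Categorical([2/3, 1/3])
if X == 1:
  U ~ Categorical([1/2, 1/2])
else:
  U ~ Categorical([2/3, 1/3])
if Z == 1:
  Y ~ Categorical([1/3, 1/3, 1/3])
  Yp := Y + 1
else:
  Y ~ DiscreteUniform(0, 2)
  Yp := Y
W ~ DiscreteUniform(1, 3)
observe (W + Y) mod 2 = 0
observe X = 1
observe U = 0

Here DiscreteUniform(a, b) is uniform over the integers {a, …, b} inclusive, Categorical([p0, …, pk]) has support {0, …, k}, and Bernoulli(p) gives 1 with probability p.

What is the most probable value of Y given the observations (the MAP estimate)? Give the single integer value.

Enumerate traces; 8 have nonzero weight after conditioning:
  (Z=0, X=1, U=0, Y=0, W=2) weight 1/108
  (Z=0, X=1, U=0, Y=1, W=1) weight 1/108
  (Z=0, X=1, U=0, Y=1, W=3) weight 1/108
  (Z=0, X=1, U=0, Y=2, W=2) weight 1/108
  (Z=1, X=1, U=0, Y=0, W=2) weight 1/108
  (Z=1, X=1, U=0, Y=1, W=1) weight 1/108
  (Z=1, X=1, U=0, Y=1, W=3) weight 1/108
  (Z=1, X=1, U=0, Y=2, W=2) weight 1/108
Group by Y:
  weight(Y=0) = 1/54
  weight(Y=1) = 1/27
  weight(Y=2) = 1/54
Total weight = 1/54 + 1/27 + 1/54 = 2/27
P(Y=0 | obs) = 1/54 / 2/27 = 1/4
P(Y=1 | obs) = 1/27 / 2/27 = 1/2
P(Y=2 | obs) = 1/54 / 2/27 = 1/4
argmax = 1

argmax_v P(Y = v | obs) = 1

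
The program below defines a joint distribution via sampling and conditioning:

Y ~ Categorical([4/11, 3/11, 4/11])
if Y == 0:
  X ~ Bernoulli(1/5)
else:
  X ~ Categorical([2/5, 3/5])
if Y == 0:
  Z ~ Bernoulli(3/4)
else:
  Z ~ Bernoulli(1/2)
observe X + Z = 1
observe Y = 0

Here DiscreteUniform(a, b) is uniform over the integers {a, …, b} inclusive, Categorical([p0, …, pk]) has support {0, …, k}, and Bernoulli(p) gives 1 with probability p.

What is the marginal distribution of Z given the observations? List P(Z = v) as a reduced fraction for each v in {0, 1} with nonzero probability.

P(Z=0) = 1/13, P(Z=1) = 12/13

Enumerate traces; 2 have nonzero weight after conditioning:
  (Y=0, X=0, Z=1) weight 12/55
  (Y=0, X=1, Z=0) weight 1/55
Group by Z:
  weight(Z=0) = 1/55
  weight(Z=1) = 12/55
Total weight = 1/55 + 12/55 = 13/55
P(Z=0 | obs) = 1/55 / 13/55 = 1/13
P(Z=1 | obs) = 12/55 / 13/55 = 12/13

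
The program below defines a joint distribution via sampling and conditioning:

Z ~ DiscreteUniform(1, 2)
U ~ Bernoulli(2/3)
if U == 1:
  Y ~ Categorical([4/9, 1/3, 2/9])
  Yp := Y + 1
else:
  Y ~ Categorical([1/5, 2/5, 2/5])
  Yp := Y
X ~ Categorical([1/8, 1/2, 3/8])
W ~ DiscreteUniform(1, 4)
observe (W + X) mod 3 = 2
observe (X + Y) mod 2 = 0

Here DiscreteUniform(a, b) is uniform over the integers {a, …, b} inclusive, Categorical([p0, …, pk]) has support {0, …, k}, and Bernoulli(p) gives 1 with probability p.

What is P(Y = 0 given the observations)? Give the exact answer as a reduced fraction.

Enumerate traces; 24 have nonzero weight after conditioning:
  (Z=1, U=0, Y=0, X=0, W=2) weight 1/960
  (Z=1, U=0, Y=0, X=2, W=3) weight 1/320
  (Z=1, U=0, Y=1, X=1, W=1) weight 1/120
  (Z=1, U=0, Y=1, X=1, W=4) weight 1/120
  (Z=1, U=0, Y=2, X=0, W=2) weight 1/480
  (Z=1, U=0, Y=2, X=2, W=3) weight 1/160
  (Z=1, U=1, Y=0, X=0, W=2) weight 1/216
  (Z=1, U=1, Y=0, X=2, W=3) weight 1/72
  … 16 more
Group by Y:
  weight(Y=0) = 49/1080
  weight(Y=1) = 4/45
  weight(Y=2) = 19/540
Total weight = 49/1080 + 4/45 + 19/540 = 61/360
P(Y=0 | obs) = 49/1080 / 61/360 = 49/183
P(Y=1 | obs) = 4/45 / 61/360 = 32/61
P(Y=2 | obs) = 19/540 / 61/360 = 38/183

P(Y = 0 | obs) = 49/183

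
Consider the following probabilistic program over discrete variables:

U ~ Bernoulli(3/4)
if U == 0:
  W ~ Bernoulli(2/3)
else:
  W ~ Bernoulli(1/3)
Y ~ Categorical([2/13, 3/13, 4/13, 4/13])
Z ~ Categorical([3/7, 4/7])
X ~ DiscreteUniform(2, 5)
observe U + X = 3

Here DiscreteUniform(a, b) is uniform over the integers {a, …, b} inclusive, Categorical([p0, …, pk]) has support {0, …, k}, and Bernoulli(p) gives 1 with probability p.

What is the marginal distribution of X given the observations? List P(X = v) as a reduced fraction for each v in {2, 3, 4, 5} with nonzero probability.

Enumerate traces; 32 have nonzero weight after conditioning:
  (U=0, W=0, Y=0, Z=0, X=3) weight 1/728
  (U=0, W=0, Y=0, Z=1, X=3) weight 1/546
  (U=0, W=0, Y=1, Z=0, X=3) weight 3/1456
  (U=0, W=0, Y=1, Z=1, X=3) weight 1/364
  (U=0, W=0, Y=2, Z=0, X=3) weight 1/364
  (U=0, W=0, Y=2, Z=1, X=3) weight 1/273
  (U=0, W=0, Y=3, Z=0, X=3) weight 1/364
  (U=0, W=0, Y=3, Z=1, X=3) weight 1/273
  (U=1, W=0, Y=0, Z=0, X=2) weight 3/364
  … 23 more
Group by X:
  weight(X=2) = 3/16
  weight(X=3) = 1/16
Total weight = 3/16 + 1/16 = 1/4
P(X=2 | obs) = 3/16 / 1/4 = 3/4
P(X=3 | obs) = 1/16 / 1/4 = 1/4

P(X=2) = 3/4, P(X=3) = 1/4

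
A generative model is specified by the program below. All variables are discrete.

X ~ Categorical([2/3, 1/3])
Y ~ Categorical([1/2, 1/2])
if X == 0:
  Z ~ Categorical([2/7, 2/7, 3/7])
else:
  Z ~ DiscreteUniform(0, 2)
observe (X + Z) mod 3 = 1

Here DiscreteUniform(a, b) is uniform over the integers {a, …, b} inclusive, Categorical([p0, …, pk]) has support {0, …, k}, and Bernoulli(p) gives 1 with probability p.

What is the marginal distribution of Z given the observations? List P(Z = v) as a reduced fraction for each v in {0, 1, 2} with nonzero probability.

Enumerate traces; 4 have nonzero weight after conditioning:
  (X=0, Y=0, Z=1) weight 2/21
  (X=0, Y=1, Z=1) weight 2/21
  (X=1, Y=0, Z=0) weight 1/18
  (X=1, Y=1, Z=0) weight 1/18
Group by Z:
  weight(Z=0) = 1/9
  weight(Z=1) = 4/21
Total weight = 1/9 + 4/21 = 19/63
P(Z=0 | obs) = 1/9 / 19/63 = 7/19
P(Z=1 | obs) = 4/21 / 19/63 = 12/19

P(Z=0) = 7/19, P(Z=1) = 12/19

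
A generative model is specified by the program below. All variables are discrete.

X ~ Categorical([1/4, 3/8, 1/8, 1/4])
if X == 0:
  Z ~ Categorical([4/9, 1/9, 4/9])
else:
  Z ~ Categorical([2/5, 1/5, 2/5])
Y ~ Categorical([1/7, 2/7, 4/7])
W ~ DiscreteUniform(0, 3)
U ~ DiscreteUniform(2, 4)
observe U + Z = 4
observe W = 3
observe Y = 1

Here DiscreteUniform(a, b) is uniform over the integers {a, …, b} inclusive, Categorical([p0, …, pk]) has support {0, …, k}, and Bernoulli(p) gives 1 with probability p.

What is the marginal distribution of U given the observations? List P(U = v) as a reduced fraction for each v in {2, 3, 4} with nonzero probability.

P(U=2) = 37/90, P(U=3) = 8/45, P(U=4) = 37/90

Enumerate traces; 12 have nonzero weight after conditioning:
  (X=0, Z=0, Y=1, W=3, U=4) weight 1/378
  (X=0, Z=1, Y=1, W=3, U=3) weight 1/1512
  (X=0, Z=2, Y=1, W=3, U=2) weight 1/378
  (X=1, Z=0, Y=1, W=3, U=4) weight 1/280
  (X=1, Z=1, Y=1, W=3, U=3) weight 1/560
  (X=1, Z=2, Y=1, W=3, U=2) weight 1/280
  (X=2, Z=0, Y=1, W=3, U=4) weight 1/840
  (X=2, Z=1, Y=1, W=3, U=3) weight 1/1680
  … 4 more
Group by U:
  weight(U=2) = 37/3780
  weight(U=3) = 4/945
  weight(U=4) = 37/3780
Total weight = 37/3780 + 4/945 + 37/3780 = 1/42
P(U=2 | obs) = 37/3780 / 1/42 = 37/90
P(U=3 | obs) = 4/945 / 1/42 = 8/45
P(U=4 | obs) = 37/3780 / 1/42 = 37/90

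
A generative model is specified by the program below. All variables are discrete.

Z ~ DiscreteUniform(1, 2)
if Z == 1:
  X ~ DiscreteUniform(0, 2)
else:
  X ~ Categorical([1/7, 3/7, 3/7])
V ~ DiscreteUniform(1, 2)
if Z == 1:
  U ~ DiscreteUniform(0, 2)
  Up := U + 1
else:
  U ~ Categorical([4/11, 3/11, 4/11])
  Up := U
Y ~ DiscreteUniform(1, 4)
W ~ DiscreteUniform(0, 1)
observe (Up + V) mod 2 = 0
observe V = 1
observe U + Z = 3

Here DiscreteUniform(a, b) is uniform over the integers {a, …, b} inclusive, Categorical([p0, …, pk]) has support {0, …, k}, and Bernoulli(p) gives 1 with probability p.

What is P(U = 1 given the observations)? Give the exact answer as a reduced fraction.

P(U = 1 | obs) = 9/20

Enumerate traces; 48 have nonzero weight after conditioning:
  (Z=1, X=0, V=1, U=2, Y=1, W=0) weight 1/288
  (Z=1, X=0, V=1, U=2, Y=1, W=1) weight 1/288
  (Z=1, X=0, V=1, U=2, Y=2, W=0) weight 1/288
  (Z=1, X=0, V=1, U=2, Y=2, W=1) weight 1/288
  (Z=1, X=0, V=1, U=2, Y=3, W=0) weight 1/288
  (Z=1, X=0, V=1, U=2, Y=3, W=1) weight 1/288
  (Z=1, X=0, V=1, U=2, Y=4, W=0) weight 1/288
  (Z=1, X=0, V=1, U=2, Y=4, W=1) weight 1/288
  (Z=2, X=0, V=1, U=1, Y=1, W=0) weight 3/2464
  … 39 more
Group by U:
  weight(U=1) = 3/44
  weight(U=2) = 1/12
Total weight = 3/44 + 1/12 = 5/33
P(U=1 | obs) = 3/44 / 5/33 = 9/20
P(U=2 | obs) = 1/12 / 5/33 = 11/20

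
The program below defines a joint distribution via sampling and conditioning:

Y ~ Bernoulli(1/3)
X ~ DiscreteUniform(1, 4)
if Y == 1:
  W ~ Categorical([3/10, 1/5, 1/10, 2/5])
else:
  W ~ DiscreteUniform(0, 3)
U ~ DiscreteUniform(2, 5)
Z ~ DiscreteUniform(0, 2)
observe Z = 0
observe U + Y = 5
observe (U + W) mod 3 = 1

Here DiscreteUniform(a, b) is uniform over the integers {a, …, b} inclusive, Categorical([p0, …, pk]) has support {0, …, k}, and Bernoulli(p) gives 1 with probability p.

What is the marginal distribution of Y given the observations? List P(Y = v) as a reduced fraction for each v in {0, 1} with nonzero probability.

P(Y=0) = 5/12, P(Y=1) = 7/12

Enumerate traces; 12 have nonzero weight after conditioning:
  (Y=0, X=1, W=2, U=5, Z=0) weight 1/288
  (Y=0, X=2, W=2, U=5, Z=0) weight 1/288
  (Y=0, X=3, W=2, U=5, Z=0) weight 1/288
  (Y=0, X=4, W=2, U=5, Z=0) weight 1/288
  (Y=1, X=1, W=0, U=4, Z=0) weight 1/480
  (Y=1, X=1, W=3, U=4, Z=0) weight 1/360
  (Y=1, X=2, W=0, U=4, Z=0) weight 1/480
  (Y=1, X=2, W=3, U=4, Z=0) weight 1/360
  … 4 more
Group by Y:
  weight(Y=0) = 1/72
  weight(Y=1) = 7/360
Total weight = 1/72 + 7/360 = 1/30
P(Y=0 | obs) = 1/72 / 1/30 = 5/12
P(Y=1 | obs) = 7/360 / 1/30 = 7/12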